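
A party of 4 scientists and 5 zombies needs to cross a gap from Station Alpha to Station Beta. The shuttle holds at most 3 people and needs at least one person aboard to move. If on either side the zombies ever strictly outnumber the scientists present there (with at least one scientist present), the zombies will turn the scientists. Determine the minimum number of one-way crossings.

impossible

The zombies already outnumber the scientists at Station Alpha before anyone moves, so the starting position itself is disallowed.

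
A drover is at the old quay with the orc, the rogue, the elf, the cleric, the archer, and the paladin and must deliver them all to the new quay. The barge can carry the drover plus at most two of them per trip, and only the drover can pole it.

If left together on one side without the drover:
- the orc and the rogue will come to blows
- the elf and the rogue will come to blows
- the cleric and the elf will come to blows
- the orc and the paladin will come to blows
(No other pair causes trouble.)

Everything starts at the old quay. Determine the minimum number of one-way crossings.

7

Counting alone: the drover can take at most 2 across per trip to the new quay, so moving all 6 needs at least 3 loaded trips out, with a return between consecutive ones — at least 5 crossings.
The safety rule pushes this higher. Following every safe sequence of crossings, the most of the 6 that can be at the new quay as the barge arrives there on crossing 5 is 5 — never all 6.
So no plan with fewer than 7 crossings exists, and this one achieves 7:
1. Drover goes to the new quay with the elf and the orc.  [the old quay: the archer, the cleric, the paladin, the rogue | the new quay: the elf, the orc]
2. Drover goes back to the old quay alone.  [the old quay: the archer, the cleric, the paladin, the rogue | the new quay: the elf, the orc]
3. Drover goes to the new quay with the cleric and the rogue.  [the old quay: the archer, the paladin | the new quay: the cleric, the elf, the orc, the rogue]
4. Drover goes back to the old quay with the elf and the orc.  [the old quay: the archer, the elf, the orc, the paladin | the new quay: the cleric, the rogue]
5. Drover goes to the new quay with the archer and the paladin.  [the old quay: the elf, the orc | the new quay: the archer, the cleric, the paladin, the rogue]
6. Drover goes back to the old quay alone.  [the old quay: the elf, the orc | the new quay: the archer, the cleric, the paladin, the rogue]
7. Drover goes to the new quay with the elf and the orc.  [the old quay: — | the new quay: the archer, the cleric, the elf, the orc, the paladin, the rogue]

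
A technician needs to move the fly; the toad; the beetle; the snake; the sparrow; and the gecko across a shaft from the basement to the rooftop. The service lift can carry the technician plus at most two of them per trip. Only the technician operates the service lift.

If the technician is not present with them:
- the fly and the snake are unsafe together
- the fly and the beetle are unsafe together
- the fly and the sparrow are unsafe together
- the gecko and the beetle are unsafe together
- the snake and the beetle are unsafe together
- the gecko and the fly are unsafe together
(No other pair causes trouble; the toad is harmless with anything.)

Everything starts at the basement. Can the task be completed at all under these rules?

Yes

1. Technician goes to the rooftop with the beetle and the fly.
2. Technician goes back to the basement with the fly.
3. Technician goes to the rooftop with the fly and the toad.
4. Technician goes back to the basement with the fly.
5. Technician goes to the rooftop with the fly and the sparrow.
6. Technician goes back to the basement with the fly.
7. Technician goes to the rooftop with the gecko and the snake.
8. Technician goes back to the basement with the beetle.
9. Technician goes to the rooftop with the beetle and the fly.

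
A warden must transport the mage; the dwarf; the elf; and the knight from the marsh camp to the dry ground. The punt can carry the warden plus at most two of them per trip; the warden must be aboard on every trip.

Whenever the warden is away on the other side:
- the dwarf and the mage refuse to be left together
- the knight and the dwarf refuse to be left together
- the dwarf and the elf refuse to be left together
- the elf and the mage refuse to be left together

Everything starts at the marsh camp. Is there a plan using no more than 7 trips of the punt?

Yes — this plan uses 5 crossings (≤ 7):
1. Warden goes to the dry ground with the dwarf and the mage.
2. Warden goes back to the marsh camp with the mage.
3. Warden goes to the dry ground with the knight and the mage.
4. Warden goes back to the marsh camp with the dwarf.
5. Warden goes to the dry ground with the dwarf and the elf.

Yes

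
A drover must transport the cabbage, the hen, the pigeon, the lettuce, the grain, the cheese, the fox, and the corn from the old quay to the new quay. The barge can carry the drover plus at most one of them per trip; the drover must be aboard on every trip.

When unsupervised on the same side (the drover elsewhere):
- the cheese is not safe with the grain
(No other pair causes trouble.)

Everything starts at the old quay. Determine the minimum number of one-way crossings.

Counting alone: the drover can take at most 1 across per trip to the new quay, so moving all 8 needs at least 8 loaded trips out, with a return between consecutive ones — at least 15 crossings.
The plan below uses exactly 15 crossings, so it is optimal:
1. Drover goes to the new quay with the grain.  [the old quay: the cabbage, the cheese, the corn, the fox, the hen, the lettuce, the pigeon | the new quay: the grain]
2. Drover goes back to the old quay alone.  [the old quay: the cabbage, the cheese, the corn, the fox, the hen, the lettuce, the pigeon | the new quay: the grain]
3. Drover goes to the new quay with the cabbage.  [the old quay: the cheese, the corn, the fox, the hen, the lettuce, the pigeon | the new quay: the cabbage, the grain]
4. Drover goes back to the old quay alone.  [the old quay: the cheese, the corn, the fox, the hen, the lettuce, the pigeon | the new quay: the cabbage, the grain]
5. Drover goes to the new quay with the hen.  [the old quay: the cheese, the corn, the fox, the lettuce, the pigeon | the new quay: the cabbage, the grain, the hen]
6. Drover goes back to the old quay alone.  [the old quay: the cheese, the corn, the fox, the lettuce, the pigeon | the new quay: the cabbage, the grain, the hen]
7. Drover goes to the new quay with the pigeon.  [the old quay: the cheese, the corn, the fox, the lettuce | the new quay: the cabbage, the grain, the hen, the pigeon]
8. Drover goes back to the old quay alone.  [the old quay: the cheese, the corn, the fox, the lettuce | the new quay: the cabbage, the grain, the hen, the pigeon]
9. Drover goes to the new quay with the lettuce.  [the old quay: the cheese, the corn, the fox | the new quay: the cabbage, the grain, the hen, the lettuce, the pigeon]
10. Drover goes back to the old quay alone.  [the old quay: the cheese, the corn, the fox | the new quay: the cabbage, the grain, the hen, the lettuce, the pigeon]
11. Drover goes to the new quay with the fox.  [the old quay: the cheese, the corn | the new quay: the cabbage, the fox, the grain, the hen, the lettuce, the pigeon]
12. Drover goes back to the old quay alone.  [the old quay: the cheese, the corn | the new quay: the cabbage, the fox, the grain, the hen, the lettuce, the pigeon]
13. Drover goes to the new quay with the corn.  [the old quay: the cheese | the new quay: the cabbage, the corn, the fox, the grain, the hen, the lettuce, the pigeon]
14. Drover goes back to the old quay alone.  [the old quay: the cheese | the new quay: the cabbage, the corn, the fox, the grain, the hen, the lettuce, the pigeon]
15. Drover goes to the new quay with the cheese.  [the old quay: — | the new quay: the cabbage, the cheese, the corn, the fox, the grain, the hen, the lettuce, the pigeon]

15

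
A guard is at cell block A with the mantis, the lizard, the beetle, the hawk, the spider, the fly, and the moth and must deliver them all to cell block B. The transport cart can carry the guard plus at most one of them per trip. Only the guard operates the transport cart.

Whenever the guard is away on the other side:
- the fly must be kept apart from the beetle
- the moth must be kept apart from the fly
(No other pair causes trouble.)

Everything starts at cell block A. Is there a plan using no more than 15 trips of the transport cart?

Yes

Yes — this plan uses 15 crossings (≤ 15):
1. Guard goes to cell block B with the fly.  [cell block A: the beetle, the hawk, the lizard, the mantis, the moth, the spider | cell block B: the fly]
2. Guard goes back to cell block A alone.  [cell block A: the beetle, the hawk, the lizard, the mantis, the moth, the spider | cell block B: the fly]
3. Guard goes to cell block B with the mantis.  [cell block A: the beetle, the hawk, the lizard, the moth, the spider | cell block B: the fly, the mantis]
4. Guard goes back to cell block A alone.  [cell block A: the beetle, the hawk, the lizard, the moth, the spider | cell block B: the fly, the mantis]
5. Guard goes to cell block B with the lizard.  [cell block A: the beetle, the hawk, the moth, the spider | cell block B: the fly, the lizard, the mantis]
6. Guard goes back to cell block A alone.  [cell block A: the beetle, the hawk, the moth, the spider | cell block B: the fly, the lizard, the mantis]
7. Guard goes to cell block B with the beetle.  [cell block A: the hawk, the moth, the spider | cell block B: the beetle, the fly, the lizard, the mantis]
8. Guard goes back to cell block A with the fly.  [cell block A: the fly, the hawk, the moth, the spider | cell block B: the beetle, the lizard, the mantis]
9. Guard goes to cell block B with the moth.  [cell block A: the fly, the hawk, the spider | cell block B: the beetle, the lizard, the mantis, the moth]
10. Guard goes back to cell block A alone.  [cell block A: the fly, the hawk, the spider | cell block B: the beetle, the lizard, the mantis, the moth]
11. Guard goes to cell block B with the hawk.  [cell block A: the fly, the spider | cell block B: the beetle, the hawk, the lizard, the mantis, the moth]
12. Guard goes back to cell block A alone.  [cell block A: the fly, the spider | cell block B: the beetle, the hawk, the lizard, the mantis, the moth]
13. Guard goes to cell block B with the spider.  [cell block A: the fly | cell block B: the beetle, the hawk, the lizard, the mantis, the moth, the spider]
14. Guard goes back to cell block A alone.  [cell block A: the fly | cell block B: the beetle, the hawk, the lizard, the mantis, the moth, the spider]
15. Guard goes to cell block B with the fly.  [cell block A: — | cell block B: the beetle, the fly, the hawk, the lizard, the mantis, the moth, the spider]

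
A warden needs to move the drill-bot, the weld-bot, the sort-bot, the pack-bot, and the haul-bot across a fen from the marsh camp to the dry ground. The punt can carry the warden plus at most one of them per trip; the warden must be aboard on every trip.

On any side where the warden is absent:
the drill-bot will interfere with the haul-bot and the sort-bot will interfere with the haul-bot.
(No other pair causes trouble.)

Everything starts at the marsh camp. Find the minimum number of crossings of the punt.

11

Counting alone: the warden can take at most 1 across per trip to the dry ground, so moving all 5 needs at least 5 loaded trips out, with a return between consecutive ones — at least 9 crossings.
The safety rule pushes this higher. Following every safe sequence of crossings, the most of the 5 that can be at the dry ground as the punt arrives there on crossing 9 is 4 — never all 5.
So no plan with fewer than 11 crossings exists, and this one achieves 11:
1. Warden goes to the dry ground with the haul-bot.
2. Warden goes back to the marsh camp alone.
3. Warden goes to the dry ground with the drill-bot.
4. Warden goes back to the marsh camp with the haul-bot.
5. Warden goes to the dry ground with the sort-bot.
6. Warden goes back to the marsh camp alone.
7. Warden goes to the dry ground with the weld-bot.
8. Warden goes back to the marsh camp alone.
9. Warden goes to the dry ground with the pack-bot.
10. Warden goes back to the marsh camp alone.
11. Warden goes to the dry ground with the haul-bot.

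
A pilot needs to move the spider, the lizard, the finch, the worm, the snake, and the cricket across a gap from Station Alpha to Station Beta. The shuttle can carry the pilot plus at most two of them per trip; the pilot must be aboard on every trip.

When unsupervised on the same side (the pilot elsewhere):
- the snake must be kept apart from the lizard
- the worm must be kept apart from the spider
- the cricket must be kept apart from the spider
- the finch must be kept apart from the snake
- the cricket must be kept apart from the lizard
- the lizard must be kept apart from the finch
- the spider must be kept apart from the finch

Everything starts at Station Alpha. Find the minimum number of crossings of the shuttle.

impossible

Whatever the first load, the items left behind include a forbidden pair without the pilot. No opening move is safe, so no plan exists.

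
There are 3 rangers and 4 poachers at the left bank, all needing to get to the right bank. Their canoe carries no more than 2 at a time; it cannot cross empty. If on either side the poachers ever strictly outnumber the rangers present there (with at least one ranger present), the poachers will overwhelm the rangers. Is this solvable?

No

The poachers already outnumber the rangers at the left bank before anyone moves, so the starting position itself is disallowed.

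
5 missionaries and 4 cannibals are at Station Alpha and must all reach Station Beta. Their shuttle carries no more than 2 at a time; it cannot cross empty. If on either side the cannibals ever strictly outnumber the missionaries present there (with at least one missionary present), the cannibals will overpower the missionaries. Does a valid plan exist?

Yes

1. 2 cannibals → Station Beta.  (Station Alpha: 5M 2C; Station Beta: 0M 2C)
2. 1 cannibal ← Station Alpha.  (Station Alpha: 5M 3C; Station Beta: 0M 1C)
3. 2 cannibals → Station Beta.  (Station Alpha: 5M 1C; Station Beta: 0M 3C)
4. 1 cannibal ← Station Alpha.  (Station Alpha: 5M 2C; Station Beta: 0M 2C)
5. 2 missionaries → Station Beta.  (Station Alpha: 3M 2C; Station Beta: 2M 2C)
6. 1 cannibal ← Station Alpha.  (Station Alpha: 3M 3C; Station Beta: 2M 1C)
7. 1 missionary and 1 cannibal → Station Beta.  (Station Alpha: 2M 2C; Station Beta: 3M 2C)
8. 1 missionary ← Station Alpha.  (Station Alpha: 3M 2C; Station Beta: 2M 2C)
9. 1 missionary and 1 cannibal → Station Beta.  (Station Alpha: 2M 1C; Station Beta: 3M 3C)
10. 1 cannibal ← Station Alpha.  (Station Alpha: 2M 2C; Station Beta: 3M 2C)
11. 1 missionary and 1 cannibal → Station Beta.  (Station Alpha: 1M 1C; Station Beta: 4M 3C)
12. 1 missionary ← Station Alpha.  (Station Alpha: 2M 1C; Station Beta: 3M 3C)
13. 1 missionary and 1 cannibal → Station Beta.  (Station Alpha: 1M 0C; Station Beta: 4M 4C)
14. 1 cannibal ← Station Alpha.  (Station Alpha: 1M 1C; Station Beta: 4M 3C)
15. 1 missionary and 1 cannibal → Station Beta.  (Station Alpha: 0M 0C; Station Beta: 5M 4C)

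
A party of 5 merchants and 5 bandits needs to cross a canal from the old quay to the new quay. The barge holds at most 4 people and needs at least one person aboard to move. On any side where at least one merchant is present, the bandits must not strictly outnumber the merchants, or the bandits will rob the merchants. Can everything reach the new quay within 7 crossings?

Yes

Yes — this plan uses 7 crossings (≤ 7):
1. 2 bandits → the new quay.  (the old quay: 5M 3B; the new quay: 0M 2B)
2. 1 bandit ← the old quay.  (the old quay: 5M 4B; the new quay: 0M 1B)
3. 4 bandits → the new quay.  (the old quay: 5M 0B; the new quay: 0M 5B)
4. 1 bandit ← the old quay.  (the old quay: 5M 1B; the new quay: 0M 4B)
5. 4 merchants → the new quay.  (the old quay: 1M 1B; the new quay: 4M 4B)
6. 1 merchant and 1 bandit ← the old quay.  (the old quay: 2M 2B; the new quay: 3M 3B)
7. 2 merchants and 2 bandits → the new quay.  (the old quay: 0M 0B; the new quay: 5M 5B)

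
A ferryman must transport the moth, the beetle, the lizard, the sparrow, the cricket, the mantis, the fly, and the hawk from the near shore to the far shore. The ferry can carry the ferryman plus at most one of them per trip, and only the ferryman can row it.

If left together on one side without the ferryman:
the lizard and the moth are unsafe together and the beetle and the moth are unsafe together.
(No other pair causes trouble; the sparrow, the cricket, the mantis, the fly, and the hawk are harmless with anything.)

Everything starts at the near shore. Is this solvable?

1. Ferryman goes to the far shore with the moth.
2. Ferryman goes back to the near shore alone.
3. Ferryman goes to the far shore with the beetle.
4. Ferryman goes back to the near shore with the moth.
5. Ferryman goes to the far shore with the lizard.
6. Ferryman goes back to the near shore alone.
7. Ferryman goes to the far shore with the sparrow.
8. Ferryman goes back to the near shore alone.
9. Ferryman goes to the far shore with the cricket.
10. Ferryman goes back to the near shore alone.
11. Ferryman goes to the far shore with the mantis.
12. Ferryman goes back to the near shore alone.
13. Ferryman goes to the far shore with the fly.
14. Ferryman goes back to the near shore alone.
15. Ferryman goes to the far shore with the hawk.
16. Ferryman goes back to the near shore alone.
17. Ferryman goes to the far shore with the moth.

Yes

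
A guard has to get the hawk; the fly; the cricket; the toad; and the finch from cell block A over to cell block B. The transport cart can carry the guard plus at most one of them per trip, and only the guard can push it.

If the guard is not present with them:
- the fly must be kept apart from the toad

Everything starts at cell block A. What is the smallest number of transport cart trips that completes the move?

9

Counting alone: the guard can take at most 1 across per trip to cell block B, so moving all 5 needs at least 5 loaded trips out, with a return between consecutive ones — at least 9 crossings.
The plan below uses exactly 9 crossings, so it is optimal:
1. Guard goes to cell block B with the fly.
2. Guard goes back to cell block A alone.
3. Guard goes to cell block B with the hawk.
4. Guard goes back to cell block A alone.
5. Guard goes to cell block B with the cricket.
6. Guard goes back to cell block A alone.
7. Guard goes to cell block B with the finch.
8. Guard goes back to cell block A alone.
9. Guard goes to cell block B with the toad.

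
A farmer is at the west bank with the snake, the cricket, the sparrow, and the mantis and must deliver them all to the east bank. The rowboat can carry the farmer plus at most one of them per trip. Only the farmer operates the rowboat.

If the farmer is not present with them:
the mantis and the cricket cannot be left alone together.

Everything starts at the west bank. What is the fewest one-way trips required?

7

Counting alone: the farmer can take at most 1 across per trip to the east bank, so moving all 4 needs at least 4 loaded trips out, with a return between consecutive ones — at least 7 crossings.
The plan below uses exactly 7 crossings, so it is optimal:
1. Farmer goes to the east bank with the cricket.  [the west bank: the mantis, the snake, the sparrow | the east bank: the cricket]
2. Farmer goes back to the west bank alone.  [the west bank: the mantis, the snake, the sparrow | the east bank: the cricket]
3. Farmer goes to the east bank with the snake.  [the west bank: the mantis, the sparrow | the east bank: the cricket, the snake]
4. Farmer goes back to the west bank alone.  [the west bank: the mantis, the sparrow | the east bank: the cricket, the snake]
5. Farmer goes to the east bank with the sparrow.  [the west bank: the mantis | the east bank: the cricket, the snake, the sparrow]
6. Farmer goes back to the west bank alone.  [the west bank: the mantis | the east bank: the cricket, the snake, the sparrow]
7. Farmer goes to the east bank with the mantis.  [the west bank: — | the east bank: the cricket, the mantis, the snake, the sparrow]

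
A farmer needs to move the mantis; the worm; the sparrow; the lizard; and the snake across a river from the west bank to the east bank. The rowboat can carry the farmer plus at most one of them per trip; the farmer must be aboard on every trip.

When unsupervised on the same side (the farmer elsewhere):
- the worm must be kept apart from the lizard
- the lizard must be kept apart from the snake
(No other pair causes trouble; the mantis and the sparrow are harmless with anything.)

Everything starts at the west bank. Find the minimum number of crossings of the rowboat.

11

Counting alone: the farmer can take at most 1 across per trip to the east bank, so moving all 5 needs at least 5 loaded trips out, with a return between consecutive ones — at least 9 crossings.
The safety rule pushes this higher. Following every safe sequence of crossings, the most of the 5 that can be at the east bank as the rowboat arrives there on crossing 9 is 4 — never all 5.
So no plan with fewer than 11 crossings exists, and this one achieves 11:
1. Farmer goes to the east bank with the lizard.  [the west bank: the mantis, the snake, the sparrow, the worm | the east bank: the lizard]
2. Farmer goes back to the west bank alone.  [the west bank: the mantis, the snake, the sparrow, the worm | the east bank: the lizard]
3. Farmer goes to the east bank with the mantis.  [the west bank: the snake, the sparrow, the worm | the east bank: the lizard, the mantis]
4. Farmer goes back to the west bank alone.  [the west bank: the snake, the sparrow, the worm | the east bank: the lizard, the mantis]
5. Farmer goes to the east bank with the worm.  [the west bank: the snake, the sparrow | the east bank: the lizard, the mantis, the worm]
6. Farmer goes back to the west bank with the lizard.  [the west bank: the lizard, the snake, the sparrow | the east bank: the mantis, the worm]
7. Farmer goes to the east bank with the snake.  [the west bank: the lizard, the sparrow | the east bank: the mantis, the snake, the worm]
8. Farmer goes back to the west bank alone.  [the west bank: the lizard, the sparrow | the east bank: the mantis, the snake, the worm]
9. Farmer goes to the east bank with the sparrow.  [the west bank: the lizard | the east bank: the mantis, the snake, the sparrow, the worm]
10. Farmer goes back to the west bank alone.  [the west bank: the lizard | the east bank: the mantis, the snake, the sparrow, the worm]
11. Farmer goes to the east bank with the lizard.  [the west bank: — | the east bank: the lizard, the mantis, the snake, the sparrow, the worm]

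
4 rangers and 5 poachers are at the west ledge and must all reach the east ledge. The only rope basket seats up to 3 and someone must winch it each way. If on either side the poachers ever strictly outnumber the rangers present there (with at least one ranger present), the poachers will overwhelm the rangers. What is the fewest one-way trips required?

The poachers already outnumber the rangers at the west ledge before anyone moves, so the starting position itself is disallowed.

impossible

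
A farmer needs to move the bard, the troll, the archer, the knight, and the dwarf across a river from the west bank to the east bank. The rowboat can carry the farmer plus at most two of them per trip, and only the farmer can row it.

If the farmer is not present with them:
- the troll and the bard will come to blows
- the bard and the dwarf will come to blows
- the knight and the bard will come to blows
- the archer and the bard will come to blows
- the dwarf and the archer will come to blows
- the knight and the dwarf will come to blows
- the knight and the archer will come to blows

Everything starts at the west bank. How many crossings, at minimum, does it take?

Whatever the first load, the items left behind include a forbidden pair without the farmer. No opening move is safe, so no plan exists.

impossible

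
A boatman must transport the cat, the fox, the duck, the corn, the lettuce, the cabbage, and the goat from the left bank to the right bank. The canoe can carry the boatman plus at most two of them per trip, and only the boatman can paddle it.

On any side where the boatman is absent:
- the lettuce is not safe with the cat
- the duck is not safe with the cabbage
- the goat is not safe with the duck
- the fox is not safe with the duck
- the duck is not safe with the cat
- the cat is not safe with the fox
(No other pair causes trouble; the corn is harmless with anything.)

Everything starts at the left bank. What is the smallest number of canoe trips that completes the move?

Counting alone: the boatman can take at most 2 across per trip to the right bank, so moving all 7 needs at least 4 loaded trips out, with a return between consecutive ones — at least 7 crossings.
The safety rule pushes this higher. Following every safe sequence of crossings, the most of the 7 that can be at the right bank as the canoe arrives there on crossings 7, 9 is 5, 6 respectively — never all 7.
So no plan with fewer than 11 crossings exists, and this one achieves 11:
1. Boatman goes to the right bank with the cat and the duck.  [the left bank: the cabbage, the corn, the fox, the goat, the lettuce | the right bank: the cat, the duck]
2. Boatman goes back to the left bank with the cat.  [the left bank: the cabbage, the cat, the corn, the fox, the goat, the lettuce | the right bank: the duck]
3. Boatman goes to the right bank with the cat and the corn.  [the left bank: the cabbage, the fox, the goat, the lettuce | the right bank: the cat, the corn, the duck]
4. Boatman goes back to the left bank with the cat.  [the left bank: the cabbage, the cat, the fox, the goat, the lettuce | the right bank: the corn, the duck]
5. Boatman goes to the right bank with the cat and the lettuce.  [the left bank: the cabbage, the fox, the goat | the right bank: the cat, the corn, the duck, the lettuce]
6. Boatman goes back to the left bank with the cat.  [the left bank: the cabbage, the cat, the fox, the goat | the right bank: the corn, the duck, the lettuce]
7. Boatman goes to the right bank with the cabbage and the fox.  [the left bank: the cat, the goat | the right bank: the cabbage, the corn, the duck, the fox, the lettuce]
8. Boatman goes back to the left bank with the duck.  [the left bank: the cat, the duck, the goat | the right bank: the cabbage, the corn, the fox, the lettuce]
9. Boatman goes to the right bank with the cat and the goat.  [the left bank: the duck | the right bank: the cabbage, the cat, the corn, the fox, the goat, the lettuce]
10. Boatman goes back to the left bank with the cat.  [the left bank: the cat, the duck | the right bank: the cabbage, the corn, the fox, the goat, the lettuce]
11. Boatman goes to the right bank with the cat and the duck.  [the left bank: — | the right bank: the cabbage, the cat, the corn, the duck, the fox, the goat, the lettuce]

11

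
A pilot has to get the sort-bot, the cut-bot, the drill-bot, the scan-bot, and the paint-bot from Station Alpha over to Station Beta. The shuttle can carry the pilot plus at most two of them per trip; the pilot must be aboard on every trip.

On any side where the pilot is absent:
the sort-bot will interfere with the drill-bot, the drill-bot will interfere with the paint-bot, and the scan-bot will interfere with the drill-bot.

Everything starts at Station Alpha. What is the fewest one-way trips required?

Counting alone: the pilot can take at most 2 across per trip to Station Beta, so moving all 5 needs at least 3 loaded trips out, with a return between consecutive ones — at least 5 crossings.
The plan below uses exactly 5 crossings, so it is optimal:
1. Pilot goes to Station Beta with the drill-bot and the sort-bot.  [Station Alpha: the cut-bot, the paint-bot, the scan-bot | Station Beta: the drill-bot, the sort-bot]
2. Pilot goes back to Station Alpha with the drill-bot.  [Station Alpha: the cut-bot, the drill-bot, the paint-bot, the scan-bot | Station Beta: the sort-bot]
3. Pilot goes to Station Beta with the paint-bot and the scan-bot.  [Station Alpha: the cut-bot, the drill-bot | Station Beta: the paint-bot, the scan-bot, the sort-bot]
4. Pilot goes back to Station Alpha alone.  [Station Alpha: the cut-bot, the drill-bot | Station Beta: the paint-bot, the scan-bot, the sort-bot]
5. Pilot goes to Station Beta with the cut-bot and the drill-bot.  [Station Alpha: — | Station Beta: the cut-bot, the drill-bot, the paint-bot, the scan-bot, the sort-bot]

5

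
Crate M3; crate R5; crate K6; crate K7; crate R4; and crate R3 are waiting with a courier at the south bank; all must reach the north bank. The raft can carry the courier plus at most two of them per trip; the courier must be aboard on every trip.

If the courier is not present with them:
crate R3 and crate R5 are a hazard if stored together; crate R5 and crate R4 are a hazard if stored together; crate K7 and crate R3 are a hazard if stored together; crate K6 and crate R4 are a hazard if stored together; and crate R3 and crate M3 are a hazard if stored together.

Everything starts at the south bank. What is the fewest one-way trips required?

Counting alone: the courier can take at most 2 across per trip to the north bank, so moving all 6 needs at least 3 loaded trips out, with a return between consecutive ones — at least 5 crossings.
The safety rule pushes this higher. Following every safe sequence of crossings, the most of the 6 that can be at the north bank as the raft arrives there on crossing 5 is 5 — never all 6.
So no plan with fewer than 7 crossings exists, and this one achieves 7:
1. Courier goes to the north bank with crate R3 and crate R4.  [the south bank: crate K6, crate K7, crate M3, crate R5 | the north bank: crate R3, crate R4]
2. Courier goes back to the south bank alone.  [the south bank: crate K6, crate K7, crate M3, crate R5 | the north bank: crate R3, crate R4]
3. Courier goes to the north bank with crate M3 and crate R5.  [the south bank: crate K6, crate K7 | the north bank: crate M3, crate R3, crate R4, crate R5]
4. Courier goes back to the south bank with crate R3 and crate R4.  [the south bank: crate K6, crate K7, crate R3, crate R4 | the north bank: crate M3, crate R5]
5. Courier goes to the north bank with crate K6 and crate K7.  [the south bank: crate R3, crate R4 | the north bank: crate K6, crate K7, crate M3, crate R5]
6. Courier goes back to the south bank alone.  [the south bank: crate R3, crate R4 | the north bank: crate K6, crate K7, crate M3, crate R5]
7. Courier goes to the north bank with crate R3 and crate R4.  [the south bank: — | the north bank: crate K6, crate K7, crate M3, crate R3, crate R4, crate R5]

7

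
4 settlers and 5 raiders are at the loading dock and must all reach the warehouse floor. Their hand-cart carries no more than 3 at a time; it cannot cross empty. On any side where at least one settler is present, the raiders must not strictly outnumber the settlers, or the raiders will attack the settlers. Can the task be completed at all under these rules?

The raiders already outnumber the settlers at the loading dock before anyone moves, so the starting position itself is disallowed.

No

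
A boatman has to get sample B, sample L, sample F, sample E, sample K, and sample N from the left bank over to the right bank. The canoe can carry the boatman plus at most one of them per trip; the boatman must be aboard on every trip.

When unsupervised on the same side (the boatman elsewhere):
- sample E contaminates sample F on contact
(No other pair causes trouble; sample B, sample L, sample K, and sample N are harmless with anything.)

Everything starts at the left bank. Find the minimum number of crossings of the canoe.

Counting alone: the boatman can take at most 1 across per trip to the right bank, so moving all 6 needs at least 6 loaded trips out, with a return between consecutive ones — at least 11 crossings.
The plan below uses exactly 11 crossings, so it is optimal:
1. Boatman goes to the right bank with sample F.  [the left bank: sample B, sample E, sample K, sample L, sample N | the right bank: sample F]
2. Boatman goes back to the left bank alone.  [the left bank: sample B, sample E, sample K, sample L, sample N | the right bank: sample F]
3. Boatman goes to the right bank with sample B.  [the left bank: sample E, sample K, sample L, sample N | the right bank: sample B, sample F]
4. Boatman goes back to the left bank alone.  [the left bank: sample E, sample K, sample L, sample N | the right bank: sample B, sample F]
5. Boatman goes to the right bank with sample L.  [the left bank: sample E, sample K, sample N | the right bank: sample B, sample F, sample L]
6. Boatman goes back to the left bank alone.  [the left bank: sample E, sample K, sample N | the right bank: sample B, sample F, sample L]
7. Boatman goes to the right bank with sample K.  [the left bank: sample E, sample N | the right bank: sample B, sample F, sample K, sample L]
8. Boatman goes back to the left bank alone.  [the left bank: sample E, sample N | the right bank: sample B, sample F, sample K, sample L]
9. Boatman goes to the right bank with sample N.  [the left bank: sample E | the right bank: sample B, sample F, sample K, sample L, sample N]
10. Boatman goes back to the left bank alone.  [the left bank: sample E | the right bank: sample B, sample F, sample K, sample L, sample N]
11. Boatman goes to the right bank with sample E.  [the left bank: — | the right bank: sample B, sample E, sample F, sample K, sample L, sample N]

11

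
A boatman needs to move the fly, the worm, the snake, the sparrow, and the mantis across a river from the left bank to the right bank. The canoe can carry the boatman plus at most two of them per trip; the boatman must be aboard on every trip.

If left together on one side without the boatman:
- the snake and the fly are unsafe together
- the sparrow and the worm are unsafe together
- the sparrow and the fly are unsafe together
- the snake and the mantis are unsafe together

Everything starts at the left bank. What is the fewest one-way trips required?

Counting alone: the boatman can take at most 2 across per trip to the right bank, so moving all 5 needs at least 3 loaded trips out, with a return between consecutive ones — at least 5 crossings.
The safety rule pushes this higher. Following every safe sequence of crossings, the most of the 5 that can be at the right bank as the canoe arrives there on crossing 5 is 4 — never all 5.
So no plan with fewer than 7 crossings exists, and this one achieves 7:
1. Boatman goes to the right bank with the snake and the sparrow.  [the left bank: the fly, the mantis, the worm | the right bank: the snake, the sparrow]
2. Boatman goes back to the left bank alone.  [the left bank: the fly, the mantis, the worm | the right bank: the snake, the sparrow]
3. Boatman goes to the right bank with the fly.  [the left bank: the mantis, the worm | the right bank: the fly, the snake, the sparrow]
4. Boatman goes back to the left bank with the snake and the sparrow.  [the left bank: the mantis, the snake, the sparrow, the worm | the right bank: the fly]
5. Boatman goes to the right bank with the mantis and the worm.  [the left bank: the snake, the sparrow | the right bank: the fly, the mantis, the worm]
6. Boatman goes back to the left bank alone.  [the left bank: the snake, the sparrow | the right bank: the fly, the mantis, the worm]
7. Boatman goes to the right bank with the snake and the sparrow.  [the left bank: — | the right bank: the fly, the mantis, the snake, the sparrow, the worm]

7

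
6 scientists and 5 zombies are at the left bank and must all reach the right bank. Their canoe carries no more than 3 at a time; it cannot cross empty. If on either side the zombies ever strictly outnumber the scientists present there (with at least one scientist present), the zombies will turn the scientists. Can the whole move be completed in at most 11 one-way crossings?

Yes — this plan uses 9 crossings (≤ 11):
1. 3 zombies → the right bank.  (the left bank: 6S 2Z; the right bank: 0S 3Z)
2. 1 zombie ← the left bank.  (the left bank: 6S 3Z; the right bank: 0S 2Z)
3. 3 scientists → the right bank.  (the left bank: 3S 3Z; the right bank: 3S 2Z)
4. 1 scientist ← the left bank.  (the left bank: 4S 3Z; the right bank: 2S 2Z)
5. 2 scientists and 1 zombie → the right bank.  (the left bank: 2S 2Z; the right bank: 4S 3Z)
6. 1 scientist ← the left bank.  (the left bank: 3S 2Z; the right bank: 3S 3Z)
7. 2 scientists and 1 zombie → the right bank.  (the left bank: 1S 1Z; the right bank: 5S 4Z)
8. 1 scientist ← the left bank.  (the left bank: 2S 1Z; the right bank: 4S 4Z)
9. 2 scientists and 1 zombie → the right bank.  (the left bank: 0S 0Z; the right bank: 6S 5Z)

Yes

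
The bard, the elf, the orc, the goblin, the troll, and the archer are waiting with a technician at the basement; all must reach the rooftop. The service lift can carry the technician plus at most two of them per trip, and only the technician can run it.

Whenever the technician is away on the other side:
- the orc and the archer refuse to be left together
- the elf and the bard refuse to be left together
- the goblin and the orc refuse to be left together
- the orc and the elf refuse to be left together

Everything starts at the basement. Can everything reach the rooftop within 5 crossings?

No

Counting alone: the technician can take at most 2 across per trip to the rooftop, so moving all 6 needs at least 3 loaded trips out, with a return between consecutive ones — at least 5 crossings.
The safety rule pushes this higher. Following every safe sequence of crossings, the most of the 6 that can be at the rooftop as the service lift arrives there on crossing 5 is 5 — never all 6.
So the move cannot be finished within 5 crossings. (The shortest complete plan takes 7:)
1. Technician goes to the rooftop with the bard and the orc.  [the basement: the archer, the elf, the goblin, the troll | the rooftop: the bard, the orc]
2. Technician goes back to the basement alone.  [the basement: the archer, the elf, the goblin, the troll | the rooftop: the bard, the orc]
3. Technician goes to the rooftop with the troll.  [the basement: the archer, the elf, the goblin | the rooftop: the bard, the orc, the troll]
4. Technician goes back to the basement alone.  [the basement: the archer, the elf, the goblin | the rooftop: the bard, the orc, the troll]
5. Technician goes to the rooftop with the archer and the goblin.  [the basement: the elf | the rooftop: the archer, the bard, the goblin, the orc, the troll]
6. Technician goes back to the basement with the orc.  [the basement: the elf, the orc | the rooftop: the archer, the bard, the goblin, the troll]
7. Technician goes to the rooftop with the elf and the orc.  [the basement: — | the rooftop: the archer, the bard, the elf, the goblin, the orc, the troll]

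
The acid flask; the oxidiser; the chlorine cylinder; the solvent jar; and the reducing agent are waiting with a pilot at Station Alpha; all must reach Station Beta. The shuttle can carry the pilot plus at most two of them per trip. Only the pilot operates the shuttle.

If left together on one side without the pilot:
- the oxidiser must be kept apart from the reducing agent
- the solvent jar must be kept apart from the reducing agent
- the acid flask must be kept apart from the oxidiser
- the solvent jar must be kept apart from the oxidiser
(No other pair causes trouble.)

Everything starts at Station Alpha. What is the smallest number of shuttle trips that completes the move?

7

Counting alone: the pilot can take at most 2 across per trip to Station Beta, so moving all 5 needs at least 3 loaded trips out, with a return between consecutive ones — at least 5 crossings.
The safety rule pushes this higher. Following every safe sequence of crossings, the most of the 5 that can be at Station Beta as the shuttle arrives there on crossing 5 is 4 — never all 5.
So no plan with fewer than 7 crossings exists, and this one achieves 7:
1. Pilot goes to Station Beta with the oxidiser and the solvent jar.
2. Pilot goes back to Station Alpha with the oxidiser.
3. Pilot goes to Station Beta with the acid flask and the oxidiser.
4. Pilot goes back to Station Alpha with the oxidiser.
5. Pilot goes to Station Beta with the chlorine cylinder and the oxidiser.
6. Pilot goes back to Station Alpha with the oxidiser.
7. Pilot goes to Station Beta with the oxidiser and the reducing agent.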